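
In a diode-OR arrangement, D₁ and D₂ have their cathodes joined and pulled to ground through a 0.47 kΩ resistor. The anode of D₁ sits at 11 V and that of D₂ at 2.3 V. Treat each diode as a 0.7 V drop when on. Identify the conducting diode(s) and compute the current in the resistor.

Assume both conduct. Then node N would need to be at both 11−0.7 = 10.3 V and 2.3−0.7 = 1.6 V, which is impossible.
Assume only D₁ conducts: V_N = 11 − 0.7 = 10.3 V, so I_R = 10.3/0.47 = 21.9 mA.
Check D₂: its anode-to-cathode voltage is 2.3 − 10.3 = -8 V < 0.7 V, so it is off. The assumption is consistent.

Only D₁ conducts; I_R ≈ 22 mA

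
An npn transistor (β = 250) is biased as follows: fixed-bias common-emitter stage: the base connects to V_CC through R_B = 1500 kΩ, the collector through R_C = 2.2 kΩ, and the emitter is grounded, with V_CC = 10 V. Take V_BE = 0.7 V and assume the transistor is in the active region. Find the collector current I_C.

Base loop: V_CC = I_B·R_B + V_BE, so I_B = (10 − 0.7)/1500 kΩ = 0.0062 mA.
In the active region I_C = β·I_B = 250 × 0.0062 = 1.55 mA.
Collector loop: V_CE = V_CC − I_C·R_C = 10 − 1.55×2.2 = 6.59 V.
Since V_CE = 6.59 V > V_CE(sat) ≈ 0.2 V, the transistor is in the active region as assumed.

I_C ≈ 1.6 mA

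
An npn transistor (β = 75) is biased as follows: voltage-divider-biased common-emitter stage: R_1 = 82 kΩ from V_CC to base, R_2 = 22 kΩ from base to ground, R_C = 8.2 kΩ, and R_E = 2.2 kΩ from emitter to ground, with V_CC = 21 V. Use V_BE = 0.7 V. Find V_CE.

V_CE ≈ 5.1 V

Thevenize the base divider: V_Th = V_CC·R_2/(R_1+R_2) = 21×22/104 = 4.44 V, R_Th = R_1‖R_2 = 17.3 kΩ.
Base-emitter loop: V_Th = I_B·R_Th + V_BE + (β+1)I_B·R_E, so I_B = (4.44 − 0.7) / (17.3 + 76×2.2) = 0.0203 mA.
I_C = β·I_B = 75×0.0203 = 1.52 mA, and I_E = (β+1)I_B = 1.54 mA.
V_CE = V_CC − I_C·R_C − I_E·R_E = 21 − 1.52×8.2 − 1.54×2.2 = 5.14 V.
V_CE = 5.14 V > 0.2 V confirms active-region operation.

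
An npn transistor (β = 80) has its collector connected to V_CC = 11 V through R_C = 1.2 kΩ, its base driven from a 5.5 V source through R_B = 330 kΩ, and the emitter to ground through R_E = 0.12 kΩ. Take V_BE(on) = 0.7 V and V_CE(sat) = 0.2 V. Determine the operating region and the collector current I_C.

active; I_C ≈ 1.1 mA

Assume active. Base-emitter loop: I_B = (V_BB − V_BE)/(R_B + (β+1)R_E) = (5.5 − 0.7)/(330 + 81×0.12) = 0.0141 mA.
I_C = β·I_B = 80×0.0141 = 1.13 mA.
V_CE = V_CC − I_C·R_C − I_E·R_E = 11 − 1.13×1.2 − 1.14×0.12 = 9.51 V > V_CE(sat), so the active-region assumption holds.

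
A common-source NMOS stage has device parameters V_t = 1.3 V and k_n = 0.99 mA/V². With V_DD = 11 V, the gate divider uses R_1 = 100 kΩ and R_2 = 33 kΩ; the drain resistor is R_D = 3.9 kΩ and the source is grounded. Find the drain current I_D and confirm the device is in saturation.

V_G = V_DD·R_2/(R_1+R_2) = 11×33/133 = 2.73 V. With the source grounded, V_GS = V_G = 2.73 V.
Assume saturation: I_D = (k_n/2)(V_GS − V_t)² = (0.99/2)×(2.73 − 1.3)² = 0.495×1.43² = 1.01 mA.
V_DS = V_DD − I_D·R_D = 11 − 1.01×3.9 = 7.06 V.
Saturation requires V_DS ≥ V_GS − V_t = 1.43 V; 7.06 ≥ 1.43 ✓.

I_D ≈ 1 mA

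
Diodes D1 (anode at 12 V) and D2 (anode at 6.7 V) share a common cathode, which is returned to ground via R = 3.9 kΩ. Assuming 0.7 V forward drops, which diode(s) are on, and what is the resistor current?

Only D1 conducts; I_R ≈ 2.9 mA

Assume both conduct. Then node N would need to be at both 12−0.7 = 11.3 V and 6.7−0.7 = 6 V, which is impossible.
Assume only D1 conducts: V_N = 12 − 0.7 = 11.3 V, so I_R = 11.3/3.9 = 2.9 mA.
Check D2: its anode-to-cathode voltage is 6.7 − 11.3 = -4.6 V < 0.7 V, so it is off. The assumption is consistent.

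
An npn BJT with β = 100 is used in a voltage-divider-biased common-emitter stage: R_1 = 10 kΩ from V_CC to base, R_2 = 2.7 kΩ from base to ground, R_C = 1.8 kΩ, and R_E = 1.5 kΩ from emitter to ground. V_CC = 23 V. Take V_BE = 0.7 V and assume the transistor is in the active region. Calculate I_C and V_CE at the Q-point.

Thevenize the base divider: V_Th = V_CC·R_2/(R_1+R_2) = 23×2.7/12.7 = 4.89 V, R_Th = R_1‖R_2 = 2.13 kΩ.
Base-emitter loop: V_Th = I_B·R_Th + V_BE + (β+1)I_B·R_E, so I_B = (4.89 − 0.7) / (2.13 + 101×1.5) = 0.0273 mA.
I_C = β·I_B = 100×0.0273 = 2.73 mA, and I_E = (β+1)I_B = 2.75 mA.
V_CE = V_CC − I_C·R_C − I_E·R_E = 23 − 2.73×1.8 − 2.75×1.5 = 14 V.
V_CE = 14 V > 0.2 V confirms active-region operation.

I_C ≈ 2.7 mA, V_CE ≈ 14 V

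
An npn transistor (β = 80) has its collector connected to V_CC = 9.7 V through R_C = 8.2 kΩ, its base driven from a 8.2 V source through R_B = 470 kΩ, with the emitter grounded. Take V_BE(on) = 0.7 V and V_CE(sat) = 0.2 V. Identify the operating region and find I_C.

saturation; I_C ≈ 1.2 mA

Assume active: I_B = (8.2 − 0.7)/470 = 0.016 mA, giving I_C = β·I_B = 1.28 mA.
But then V_CE = 9.7 − 1.28×8.2 = -0.768 V < V_CE(sat) = 0.2 V — impossible in the active region.
So the transistor is saturated. With V_CE = 0.2 V, I_C = (V_CC − 0.2)/R_C = 9.5/8.2 = 1.16 mA.
Check: β·I_B = 1.28 mA > I_C = 1.16 mA, confirming saturation.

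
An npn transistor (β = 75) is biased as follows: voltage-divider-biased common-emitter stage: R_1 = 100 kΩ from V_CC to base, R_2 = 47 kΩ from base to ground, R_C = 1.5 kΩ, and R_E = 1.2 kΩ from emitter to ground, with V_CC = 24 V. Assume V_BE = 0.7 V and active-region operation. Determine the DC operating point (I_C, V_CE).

I_C ≈ 4.2 mA, V_CE ≈ 12 V

Thevenize the base divider: V_Th = V_CC·R_2/(R_1+R_2) = 24×47/147 = 7.67 V, R_Th = R_1‖R_2 = 32 kΩ.
Base-emitter loop: V_Th = I_B·R_Th + V_BE + (β+1)I_B·R_E, so I_B = (7.67 − 0.7) / (32 + 76×1.2) = 0.0566 mA.
I_C = β·I_B = 75×0.0566 = 4.25 mA, and I_E = (β+1)I_B = 4.3 mA.
V_CE = V_CC − I_C·R_C − I_E·R_E = 24 − 4.25×1.5 − 4.3×1.2 = 12.5 V.
V_CE = 12.5 V > 0.2 V confirms active-region operation.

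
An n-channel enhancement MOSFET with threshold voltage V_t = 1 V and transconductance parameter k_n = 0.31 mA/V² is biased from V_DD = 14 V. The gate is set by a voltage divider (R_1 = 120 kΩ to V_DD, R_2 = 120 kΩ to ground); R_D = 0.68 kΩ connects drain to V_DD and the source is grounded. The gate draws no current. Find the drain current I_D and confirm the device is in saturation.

V_G = V_DD·R_2/(R_1+R_2) = 14×120/240 = 7 V. With the source grounded, V_GS = V_G = 7 V.
Assume saturation: I_D = (k_n/2)(V_GS − V_t)² = (0.31/2)×(7 − 1)² = 0.155×6² = 5.58 mA.
V_DS = V_DD − I_D·R_D = 14 − 5.58×0.68 = 10.2 V.
Saturation requires V_DS ≥ V_GS − V_t = 6 V; 10.2 ≥ 6 ✓.

I_D ≈ 5.6 mA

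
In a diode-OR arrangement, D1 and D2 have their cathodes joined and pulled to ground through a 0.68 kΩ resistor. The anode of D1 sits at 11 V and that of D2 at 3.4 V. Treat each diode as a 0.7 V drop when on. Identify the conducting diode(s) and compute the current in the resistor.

Only D1 conducts; I_R ≈ 15 mA

Assume both conduct. Then node N would need to be at both 11−0.7 = 10.3 V and 3.4−0.7 = 2.7 V, which is impossible.
Assume only D1 conducts: V_N = 11 − 0.7 = 10.3 V, so I_R = 10.3/0.68 = 15.1 mA.
Check D2: its anode-to-cathode voltage is 3.4 − 10.3 = -6.9 V < 0.7 V, so it is off. The assumption is consistent.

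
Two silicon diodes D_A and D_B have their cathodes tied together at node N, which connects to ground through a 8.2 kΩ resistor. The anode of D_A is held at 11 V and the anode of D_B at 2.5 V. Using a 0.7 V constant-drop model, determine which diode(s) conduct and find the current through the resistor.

Only D_A conducts; I_R ≈ 1.3 mA

Assume both conduct. Then node N would need to be at both 11−0.7 = 10.3 V and 2.5−0.7 = 1.8 V, which is impossible.
Assume only D_A conducts: V_N = 11 − 0.7 = 10.3 V, so I_R = 10.3/8.2 = 1.26 mA.
Check D_B: its anode-to-cathode voltage is 2.5 − 10.3 = -7.8 V < 0.7 V, so it is off. The assumption is consistent.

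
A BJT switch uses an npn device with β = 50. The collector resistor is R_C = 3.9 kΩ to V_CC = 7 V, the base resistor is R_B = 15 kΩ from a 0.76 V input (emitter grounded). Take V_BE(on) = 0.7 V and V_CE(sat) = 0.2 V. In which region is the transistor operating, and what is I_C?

active; I_C ≈ 0.2 mA

Assume active. Base-emitter loop: I_B = (V_BB − V_BE)/R_B = (0.76 − 0.7)/15 = 0.004 mA.
I_C = β·I_B = 50×0.004 = 0.2 mA.
V_CE = V_CC − I_C·R_C = 7 − 0.2×3.9 = 6.22 V > V_CE(sat), so the active-region assumption holds.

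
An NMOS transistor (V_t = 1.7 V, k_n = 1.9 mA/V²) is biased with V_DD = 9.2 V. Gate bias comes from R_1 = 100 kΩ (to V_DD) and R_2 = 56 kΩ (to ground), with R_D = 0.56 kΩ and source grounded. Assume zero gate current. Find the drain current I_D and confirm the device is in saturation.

I_D ≈ 2.4 mA

V_G = V_DD·R_2/(R_1+R_2) = 9.2×56/156 = 3.3 V. With the source grounded, V_GS = V_G = 3.3 V.
Assume saturation: I_D = (k_n/2)(V_GS − V_t)² = (1.9/2)×(3.3 − 1.7)² = 0.95×1.6² = 2.44 mA.
V_DS = V_DD − I_D·R_D = 9.2 − 2.44×0.56 = 7.83 V.
Saturation requires V_DS ≥ V_GS − V_t = 1.6 V; 7.83 ≥ 1.6 ✓.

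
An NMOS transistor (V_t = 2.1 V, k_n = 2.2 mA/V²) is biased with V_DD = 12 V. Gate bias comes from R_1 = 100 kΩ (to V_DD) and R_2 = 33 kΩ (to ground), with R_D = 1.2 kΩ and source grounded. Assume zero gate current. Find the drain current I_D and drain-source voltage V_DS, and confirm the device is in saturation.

V_G = V_DD·R_2/(R_1+R_2) = 12×33/133 = 2.98 V. With the source grounded, V_GS = V_G = 2.98 V.
Assume saturation: I_D = (k_n/2)(V_GS − V_t)² = (2.2/2)×(2.98 − 2.1)² = 1.1×0.877² = 0.847 mA.
V_DS = V_DD − I_D·R_D = 12 − 0.847×1.2 = 11 V.
Saturation requires V_DS ≥ V_GS − V_t = 0.877 V; 11 ≥ 0.877 ✓.

I_D ≈ 0.85 mA, V_DS ≈ 11 V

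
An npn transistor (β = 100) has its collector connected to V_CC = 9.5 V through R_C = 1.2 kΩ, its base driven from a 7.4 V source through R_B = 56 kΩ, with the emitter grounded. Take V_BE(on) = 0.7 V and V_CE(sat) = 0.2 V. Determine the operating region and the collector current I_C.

saturation; I_C ≈ 7.8 mA

Assume active: I_B = (7.4 − 0.7)/56 = 0.12 mA, giving I_C = β·I_B = 12 mA.
But then V_CE = 9.5 − 12×1.2 = -4.86 V < V_CE(sat) = 0.2 V — impossible in the active region.
So the transistor is saturated. With V_CE = 0.2 V, I_C = (V_CC − 0.2)/R_C = 9.3/1.2 = 7.75 mA.
Check: β·I_B = 12 mA > I_C = 7.75 mA, confirming saturation.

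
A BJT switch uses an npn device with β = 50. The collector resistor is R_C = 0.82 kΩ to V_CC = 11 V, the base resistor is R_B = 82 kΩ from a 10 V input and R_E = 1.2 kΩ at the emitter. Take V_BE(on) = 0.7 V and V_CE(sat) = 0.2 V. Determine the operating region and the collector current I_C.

active; I_C ≈ 3.2 mA

Assume active. Base-emitter loop: I_B = (V_BB − V_BE)/(R_B + (β+1)R_E) = (10 − 0.7)/(82 + 51×1.2) = 0.0649 mA.
I_C = β·I_B = 50×0.0649 = 3.25 mA.
V_CE = V_CC − I_C·R_C − I_E·R_E = 11 − 3.25×0.82 − 3.31×1.2 = 4.36 V > V_CE(sat), so the active-region assumption holds.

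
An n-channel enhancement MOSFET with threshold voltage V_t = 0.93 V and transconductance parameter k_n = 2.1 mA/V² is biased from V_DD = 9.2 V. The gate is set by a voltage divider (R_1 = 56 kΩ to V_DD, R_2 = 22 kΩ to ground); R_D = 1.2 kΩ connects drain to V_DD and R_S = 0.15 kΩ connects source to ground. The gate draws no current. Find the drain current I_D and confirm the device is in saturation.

V_G = V_DD·R_2/(R_1+R_2) = 9.2×22/78 = 2.59 V.
Assume saturation: I_D = (k_n/2)(V_GS − V_t)² with V_GS = V_G − I_D·R_S = 2.59 − 0.15·I_D.
Substituting gives 0.0236·I_D² − 1.52·I_D + 2.91 = 0, with roots I_D = 1.97 or 62.6 mA.
The root I_D = 62.6 mA gives V_GS = -6.79 V ≤ V_t, so take I_D = 1.97 mA.
Then V_GS = 2.3 V and V_DS = V_DD − I_D(R_D+R_S) = 9.2 − 1.97×1.35 = 6.54 V.
Saturation requires V_DS ≥ V_GS − V_t = 1.37 V; 6.54 ≥ 1.37 ✓.

I_D ≈ 2 mA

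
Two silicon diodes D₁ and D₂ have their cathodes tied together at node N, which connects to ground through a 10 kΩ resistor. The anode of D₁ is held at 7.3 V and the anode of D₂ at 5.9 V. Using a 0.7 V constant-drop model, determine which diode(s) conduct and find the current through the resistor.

Assume both conduct. Then node N would need to be at both 7.3−0.7 = 6.6 V and 5.9−0.7 = 5.2 V, which is impossible.
Assume only D₁ conducts: V_N = 7.3 − 0.7 = 6.6 V, so I_R = 6.6/10 = 0.66 mA.
Check D₂: its anode-to-cathode voltage is 5.9 − 6.6 = -0.7 V < 0.7 V, so it is off. The assumption is consistent.

Only D₁ conducts; I_R ≈ 0.66 mA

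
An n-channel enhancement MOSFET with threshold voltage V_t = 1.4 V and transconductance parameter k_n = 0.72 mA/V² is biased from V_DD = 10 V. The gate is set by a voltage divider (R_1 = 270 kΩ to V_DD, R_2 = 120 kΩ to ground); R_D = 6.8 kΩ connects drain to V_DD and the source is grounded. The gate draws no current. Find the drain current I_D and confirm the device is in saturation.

I_D ≈ 1 mA

V_G = V_DD·R_2/(R_1+R_2) = 10×120/390 = 3.08 V. With the source grounded, V_GS = V_G = 3.08 V.
Assume saturation: I_D = (k_n/2)(V_GS − V_t)² = (0.72/2)×(3.08 − 1.4)² = 0.36×1.68² = 1.01 mA.
V_DS = V_DD − I_D·R_D = 10 − 1.01×6.8 = 3.12 V.
Saturation requires V_DS ≥ V_GS − V_t = 1.68 V; 3.12 ≥ 1.68 ✓.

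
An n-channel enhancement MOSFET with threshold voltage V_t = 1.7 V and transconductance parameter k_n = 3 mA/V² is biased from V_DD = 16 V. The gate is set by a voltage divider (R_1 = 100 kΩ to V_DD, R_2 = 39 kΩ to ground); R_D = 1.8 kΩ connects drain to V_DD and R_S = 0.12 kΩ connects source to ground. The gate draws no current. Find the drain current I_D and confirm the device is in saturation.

V_G = V_DD·R_2/(R_1+R_2) = 16×39/139 = 4.49 V.
Assume saturation: I_D = (k_n/2)(V_GS − V_t)² with V_GS = V_G − I_D·R_S = 4.49 − 0.12·I_D.
Substituting gives 0.0216·I_D² − 2·I_D + 11.7 = 0, with roots I_D = 6.24 or 86.5 mA.
The root I_D = 86.5 mA gives V_GS = -5.9 V ≤ V_t, so take I_D = 6.24 mA.
Then V_GS = 3.74 V and V_DS = V_DD − I_D(R_D+R_S) = 16 − 6.24×1.92 = 4.01 V.
Saturation requires V_DS ≥ V_GS − V_t = 2.04 V; 4.01 ≥ 2.04 ✓.

I_D ≈ 6.2 mA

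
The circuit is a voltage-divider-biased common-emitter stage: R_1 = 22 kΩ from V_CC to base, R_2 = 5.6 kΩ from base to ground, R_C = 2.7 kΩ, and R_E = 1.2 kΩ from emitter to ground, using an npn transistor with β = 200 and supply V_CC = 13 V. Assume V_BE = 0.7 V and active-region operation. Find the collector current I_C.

I_C ≈ 1.6 mA

Thevenize the base divider: V_Th = V_CC·R_2/(R_1+R_2) = 13×5.6/27.6 = 2.64 V, R_Th = R_1‖R_2 = 4.46 kΩ.
Base-emitter loop: V_Th = I_B·R_Th + V_BE + (β+1)I_B·R_E, so I_B = (2.64 − 0.7) / (4.46 + 201×1.2) = 0.00789 mA.
I_C = β·I_B = 200×0.00789 = 1.58 mA, and I_E = (β+1)I_B = 1.59 mA.
V_CE = V_CC − I_C·R_C − I_E·R_E = 13 − 1.58×2.7 − 1.59×1.2 = 6.84 V.
V_CE = 6.84 V > 0.2 V confirms active-region operation.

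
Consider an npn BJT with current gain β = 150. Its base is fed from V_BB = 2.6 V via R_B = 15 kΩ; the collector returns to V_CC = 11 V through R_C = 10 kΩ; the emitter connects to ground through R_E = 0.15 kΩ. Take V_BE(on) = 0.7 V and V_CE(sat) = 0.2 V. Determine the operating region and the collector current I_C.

saturation; I_C ≈ 1.1 mA

Assume active: I_B = (2.6 − 0.7)/(15 + 151×0.15) = 0.0505 mA, I_C = β·I_B = 7.57 mA.
Then V_CE = 11 − 7.57×10 − 7.62×0.15 = -65.8 V < 0.2 V — the active assumption fails.
Re-solve with V_CE = 0.2 V. KCL at the emitter: V_E/R_E = (V_BB−0.7−V_E)/R_B + (V_CC−0.2−V_E)/R_C, giving V_E = 0.177 V.
I_C = (V_CC − 0.2 − V_E)/R_C = (10.8 − 0.177)/10 = 1.06 mA.
Check: I_B = (1.9 − 0.177)/15 = 0.115 mA, and β·I_B = 17.2 mA > I_C, confirming saturation.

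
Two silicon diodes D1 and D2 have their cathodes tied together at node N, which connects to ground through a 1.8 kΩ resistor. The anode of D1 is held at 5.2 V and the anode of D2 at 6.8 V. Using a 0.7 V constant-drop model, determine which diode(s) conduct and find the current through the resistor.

Assume both conduct. Then node N would need to be at both 5.2−0.7 = 4.5 V and 6.8−0.7 = 6.1 V, which is impossible.
Assume only D2 conducts: V_N = 6.8 − 0.7 = 6.1 V, so I_R = 6.1/1.8 = 3.39 mA.
Check D1: its anode-to-cathode voltage is 5.2 − 6.1 = -0.9 V < 0.7 V, so it is off. The assumption is consistent.

Only D2 conducts; I_R ≈ 3.4 mA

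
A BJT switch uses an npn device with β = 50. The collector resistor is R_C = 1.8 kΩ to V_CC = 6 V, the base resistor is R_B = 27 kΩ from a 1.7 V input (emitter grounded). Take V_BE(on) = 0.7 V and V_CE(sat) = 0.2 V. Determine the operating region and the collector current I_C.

Assume active. Base-emitter loop: I_B = (V_BB − V_BE)/R_B = (1.7 − 0.7)/27 = 0.037 mA.
I_C = β·I_B = 50×0.037 = 1.85 mA.
V_CE = V_CC − I_C·R_C = 6 − 1.85×1.8 = 2.67 V > V_CE(sat), so the active-region assumption holds.

active; I_C ≈ 1.9 mA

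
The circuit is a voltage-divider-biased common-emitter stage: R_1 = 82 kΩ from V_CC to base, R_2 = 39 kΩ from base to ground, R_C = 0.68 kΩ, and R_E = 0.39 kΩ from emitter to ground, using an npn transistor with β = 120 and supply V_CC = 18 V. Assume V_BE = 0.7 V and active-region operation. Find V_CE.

Thevenize the base divider: V_Th = V_CC·R_2/(R_1+R_2) = 18×39/121 = 5.8 V, R_Th = R_1‖R_2 = 26.4 kΩ.
Base-emitter loop: V_Th = I_B·R_Th + V_BE + (β+1)I_B·R_E, so I_B = (5.8 − 0.7) / (26.4 + 121×0.39) = 0.0693 mA.
I_C = β·I_B = 120×0.0693 = 8.32 mA, and I_E = (β+1)I_B = 8.38 mA.
V_CE = V_CC − I_C·R_C − I_E·R_E = 18 − 8.32×0.68 − 8.38×0.39 = 9.08 V.
V_CE = 9.08 V > 0.2 V confirms active-region operation.

V_CE ≈ 9.1 V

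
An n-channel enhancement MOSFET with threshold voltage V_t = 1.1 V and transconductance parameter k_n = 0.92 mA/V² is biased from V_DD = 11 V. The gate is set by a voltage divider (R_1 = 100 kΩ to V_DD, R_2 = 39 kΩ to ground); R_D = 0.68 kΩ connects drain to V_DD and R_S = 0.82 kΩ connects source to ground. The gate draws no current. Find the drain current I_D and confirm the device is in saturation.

V_G = V_DD·R_2/(R_1+R_2) = 11×39/139 = 3.09 V.
Assume saturation: I_D = (k_n/2)(V_GS − V_t)² with V_GS = V_G − I_D·R_S = 3.09 − 0.82·I_D.
Substituting gives 0.309·I_D² − 2.5·I_D + 1.81 = 0, with roots I_D = 0.807 or 7.27 mA.
The root I_D = 7.27 mA gives V_GS = -2.88 V ≤ V_t, so take I_D = 0.807 mA.
Then V_GS = 2.42 V and V_DS = V_DD − I_D(R_D+R_S) = 11 − 0.807×1.5 = 9.79 V.
Saturation requires V_DS ≥ V_GS − V_t = 1.32 V; 9.79 ≥ 1.32 ✓.

I_D ≈ 0.81 mA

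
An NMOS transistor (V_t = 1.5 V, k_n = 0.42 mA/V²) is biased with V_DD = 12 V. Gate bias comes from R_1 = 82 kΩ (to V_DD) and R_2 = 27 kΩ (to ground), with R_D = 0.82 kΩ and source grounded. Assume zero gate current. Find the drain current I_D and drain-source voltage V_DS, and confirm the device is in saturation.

I_D ≈ 0.46 mA, V_DS ≈ 12 V

V_G = V_DD·R_2/(R_1+R_2) = 12×27/109 = 2.97 V. With the source grounded, V_GS = V_G = 2.97 V.
Assume saturation: I_D = (k_n/2)(V_GS − V_t)² = (0.42/2)×(2.97 − 1.5)² = 0.21×1.47² = 0.455 mA.
V_DS = V_DD − I_D·R_D = 12 − 0.455×0.82 = 11.6 V.
Saturation requires V_DS ≥ V_GS − V_t = 1.47 V; 11.6 ≥ 1.47 ✓.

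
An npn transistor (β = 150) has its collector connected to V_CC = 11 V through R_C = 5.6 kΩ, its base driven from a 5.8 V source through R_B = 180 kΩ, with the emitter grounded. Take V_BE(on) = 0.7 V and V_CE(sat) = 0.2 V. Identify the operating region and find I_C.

Assume active: I_B = (5.8 − 0.7)/180 = 0.0283 mA, giving I_C = β·I_B = 4.25 mA.
But then V_CE = 11 − 4.25×5.6 = -12.8 V < V_CE(sat) = 0.2 V — impossible in the active region.
So the transistor is saturated. With V_CE = 0.2 V, I_C = (V_CC − 0.2)/R_C = 10.8/5.6 = 1.93 mA.
Check: β·I_B = 4.25 mA > I_C = 1.93 mA, confirming saturation.

saturation; I_C ≈ 1.9 mA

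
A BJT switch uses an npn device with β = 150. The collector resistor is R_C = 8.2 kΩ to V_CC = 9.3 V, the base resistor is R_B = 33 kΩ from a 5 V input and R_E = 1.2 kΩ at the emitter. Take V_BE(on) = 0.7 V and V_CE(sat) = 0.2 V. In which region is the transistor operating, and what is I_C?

saturation; I_C ≈ 0.96 mA

Assume active: I_B = (5 − 0.7)/(33 + 151×1.2) = 0.0201 mA, I_C = β·I_B = 3.01 mA.
Then V_CE = 9.3 − 3.01×8.2 − 3.03×1.2 = -19 V < 0.2 V — the active assumption fails.
Re-solve with V_CE = 0.2 V. KCL at the emitter: V_E/R_E = (V_BB−0.7−V_E)/R_B + (V_CC−0.2−V_E)/R_C, giving V_E = 1.26 V.
I_C = (V_CC − 0.2 − V_E)/R_C = (9.1 − 1.26)/8.2 = 0.956 mA.
Check: I_B = (4.3 − 1.26)/33 = 0.0922 mA, and β·I_B = 13.8 mA > I_C, confirming saturation.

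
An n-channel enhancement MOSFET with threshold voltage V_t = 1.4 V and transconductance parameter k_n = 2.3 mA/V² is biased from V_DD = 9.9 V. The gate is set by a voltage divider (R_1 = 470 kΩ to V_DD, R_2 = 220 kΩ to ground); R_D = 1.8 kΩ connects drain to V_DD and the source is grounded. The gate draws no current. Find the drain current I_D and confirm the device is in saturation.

I_D ≈ 3.5 mA

V_G = V_DD·R_2/(R_1+R_2) = 9.9×220/690 = 3.16 V. With the source grounded, V_GS = V_G = 3.16 V.
Assume saturation: I_D = (k_n/2)(V_GS − V_t)² = (2.3/2)×(3.16 − 1.4)² = 1.15×1.76² = 3.55 mA.
V_DS = V_DD − I_D·R_D = 9.9 − 3.55×1.8 = 3.51 V.
Saturation requires V_DS ≥ V_GS − V_t = 1.76 V; 3.51 ≥ 1.76 ✓.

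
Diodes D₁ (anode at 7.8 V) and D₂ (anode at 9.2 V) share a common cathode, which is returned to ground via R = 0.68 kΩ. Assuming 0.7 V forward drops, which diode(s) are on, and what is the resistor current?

Assume both conduct. Then node N would need to be at both 7.8−0.7 = 7.1 V and 9.2−0.7 = 8.5 V, which is impossible.
Assume only D₂ conducts: V_N = 9.2 − 0.7 = 8.5 V, so I_R = 8.5/0.68 = 12.5 mA.
Check D₁: its anode-to-cathode voltage is 7.8 − 8.5 = -0.7 V < 0.7 V, so it is off. The assumption is consistent.

Only D₂ conducts; I_R ≈ 12 mA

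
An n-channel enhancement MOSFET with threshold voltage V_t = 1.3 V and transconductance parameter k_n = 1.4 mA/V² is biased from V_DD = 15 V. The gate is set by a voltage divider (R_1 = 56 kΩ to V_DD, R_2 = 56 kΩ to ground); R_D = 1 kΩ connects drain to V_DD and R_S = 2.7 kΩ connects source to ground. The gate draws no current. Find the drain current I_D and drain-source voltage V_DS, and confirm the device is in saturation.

V_G = V_DD·R_2/(R_1+R_2) = 15×56/112 = 7.5 V.
Assume saturation: I_D = (k_n/2)(V_GS − V_t)² with V_GS = V_G − I_D·R_S = 7.5 − 2.7·I_D.
Substituting gives 5.1·I_D² − 24.4·I_D + 26.9 = 0, with roots I_D = 1.72 or 3.07 mA.
The root I_D = 3.07 mA gives V_GS = -0.795 V ≤ V_t, so take I_D = 1.72 mA.
Then V_GS = 2.87 V and V_DS = V_DD − I_D(R_D+R_S) = 15 − 1.72×3.7 = 8.65 V.
Saturation requires V_DS ≥ V_GS − V_t = 1.57 V; 8.65 ≥ 1.57 ✓.

I_D ≈ 1.7 mA, V_DS ≈ 8.6 V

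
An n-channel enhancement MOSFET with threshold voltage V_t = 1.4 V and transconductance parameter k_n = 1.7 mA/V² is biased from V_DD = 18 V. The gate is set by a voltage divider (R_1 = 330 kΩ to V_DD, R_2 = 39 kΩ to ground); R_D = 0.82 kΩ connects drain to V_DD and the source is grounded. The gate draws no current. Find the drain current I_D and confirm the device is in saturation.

I_D ≈ 0.21 mA

V_G = V_DD·R_2/(R_1+R_2) = 18×39/369 = 1.9 V. With the source grounded, V_GS = V_G = 1.9 V.
Assume saturation: I_D = (k_n/2)(V_GS − V_t)² = (1.7/2)×(1.9 − 1.4)² = 0.85×0.502² = 0.215 mA.
V_DS = V_DD − I_D·R_D = 18 − 0.215×0.82 = 17.8 V.
Saturation requires V_DS ≥ V_GS − V_t = 0.502 V; 17.8 ≥ 0.502 ✓.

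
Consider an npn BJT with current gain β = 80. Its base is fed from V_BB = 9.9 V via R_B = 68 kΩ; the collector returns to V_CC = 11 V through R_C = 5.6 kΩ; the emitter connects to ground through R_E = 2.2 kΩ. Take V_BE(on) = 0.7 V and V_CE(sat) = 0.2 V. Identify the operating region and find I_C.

Assume active: I_B = (9.9 − 0.7)/(68 + 81×2.2) = 0.0374 mA, I_C = β·I_B = 2.99 mA.
Then V_CE = 11 − 2.99×5.6 − 3.03×2.2 = -12.4 V < 0.2 V — the active assumption fails.
Re-solve with V_CE = 0.2 V. KCL at the emitter: V_E/R_E = (V_BB−0.7−V_E)/R_B + (V_CC−0.2−V_E)/R_C, giving V_E = 3.19 V.
I_C = (V_CC − 0.2 − V_E)/R_C = (10.8 − 3.19)/5.6 = 1.36 mA.
Check: I_B = (9.2 − 3.19)/68 = 0.0884 mA, and β·I_B = 7.08 mA > I_C, confirming saturation.

saturation; I_C ≈ 1.4 mA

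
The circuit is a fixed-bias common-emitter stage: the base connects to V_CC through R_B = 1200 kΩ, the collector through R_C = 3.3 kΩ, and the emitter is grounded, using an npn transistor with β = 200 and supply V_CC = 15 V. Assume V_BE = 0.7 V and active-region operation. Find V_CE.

V_CE ≈ 7.1 V

Base loop: V_CC = I_B·R_B + V_BE, so I_B = (15 − 0.7)/1200 kΩ = 0.0119 mA.
In the active region I_C = β·I_B = 200 × 0.0119 = 2.38 mA.
Collector loop: V_CE = V_CC − I_C·R_C = 15 − 2.38×3.3 = 7.14 V.
Since V_CE = 7.14 V > V_CE(sat) ≈ 0.2 V, the transistor is in the active region as assumed.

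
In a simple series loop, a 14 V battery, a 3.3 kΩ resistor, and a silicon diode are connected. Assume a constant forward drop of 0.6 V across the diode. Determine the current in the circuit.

KVL around the loop: 14 = V_D + I·R = 0.6 + I × 3.3 kΩ.
So I = (14 − 0.6) / 3.3 kΩ = 13.4 / 3.3 = 4.06 mA.

I ≈ 4.1 mA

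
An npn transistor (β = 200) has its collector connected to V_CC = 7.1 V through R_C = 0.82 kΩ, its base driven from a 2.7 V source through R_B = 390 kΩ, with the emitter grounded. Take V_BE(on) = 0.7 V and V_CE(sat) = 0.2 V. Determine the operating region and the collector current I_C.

Assume active. Base-emitter loop: I_B = (V_BB − V_BE)/R_B = (2.7 − 0.7)/390 = 0.00513 mA.
I_C = β·I_B = 200×0.00513 = 1.03 mA.
V_CE = V_CC − I_C·R_C = 7.1 − 1.03×0.82 = 6.26 V > V_CE(sat), so the active-region assumption holds.

active; I_C ≈ 1 mA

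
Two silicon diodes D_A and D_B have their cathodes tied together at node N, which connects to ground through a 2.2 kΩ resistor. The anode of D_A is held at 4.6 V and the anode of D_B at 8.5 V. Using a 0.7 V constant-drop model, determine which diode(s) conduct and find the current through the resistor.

Only D_B conducts; I_R ≈ 3.5 mA

Assume both conduct. Then node N would need to be at both 4.6−0.7 = 3.9 V and 8.5−0.7 = 7.8 V, which is impossible.
Assume only D_B conducts: V_N = 8.5 − 0.7 = 7.8 V, so I_R = 7.8/2.2 = 3.55 mA.
Check D_A: its anode-to-cathode voltage is 4.6 − 7.8 = -3.2 V < 0.7 V, so it is off. The assumption is consistent.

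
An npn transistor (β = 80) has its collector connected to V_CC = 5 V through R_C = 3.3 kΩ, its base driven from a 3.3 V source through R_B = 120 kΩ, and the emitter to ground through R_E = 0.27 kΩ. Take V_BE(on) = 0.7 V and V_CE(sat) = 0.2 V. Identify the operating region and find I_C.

saturation; I_C ≈ 1.3 mA

Assume active: I_B = (3.3 − 0.7)/(120 + 81×0.27) = 0.0183 mA, I_C = β·I_B = 1.47 mA.
Then V_CE = 5 − 1.47×3.3 − 1.48×0.27 = -0.239 V < 0.2 V — the active assumption fails.
Re-solve with V_CE = 0.2 V. KCL at the emitter: V_E/R_E = (V_BB−0.7−V_E)/R_B + (V_CC−0.2−V_E)/R_C, giving V_E = 0.368 V.
I_C = (V_CC − 0.2 − V_E)/R_C = (4.8 − 0.368)/3.3 = 1.34 mA.
Check: I_B = (2.6 − 0.368)/120 = 0.0186 mA, and β·I_B = 1.49 mA > I_C, confirming saturation.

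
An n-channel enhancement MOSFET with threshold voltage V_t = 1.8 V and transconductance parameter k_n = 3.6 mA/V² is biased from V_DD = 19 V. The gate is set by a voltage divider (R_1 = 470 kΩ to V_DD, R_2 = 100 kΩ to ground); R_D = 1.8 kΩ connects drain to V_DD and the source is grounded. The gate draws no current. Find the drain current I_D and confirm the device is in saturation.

I_D ≈ 4.2 mA

V_G = V_DD·R_2/(R_1+R_2) = 19×100/570 = 3.33 V. With the source grounded, V_GS = V_G = 3.33 V.
Assume saturation: I_D = (k_n/2)(V_GS − V_t)² = (3.6/2)×(3.33 − 1.8)² = 1.8×1.53² = 4.23 mA.
V_DS = V_DD − I_D·R_D = 19 − 4.23×1.8 = 11.4 V.
Saturation requires V_DS ≥ V_GS − V_t = 1.53 V; 11.4 ≥ 1.53 ✓.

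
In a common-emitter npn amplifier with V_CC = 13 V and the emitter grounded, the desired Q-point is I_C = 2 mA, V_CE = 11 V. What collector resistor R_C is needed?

R_C ≈ 1 kΩ

Collector loop: V_CC = I_C·R_C + V_CE.
R_C = (V_CC − V_CE)/I_C = (13 − 11)/2 = 1 kΩ.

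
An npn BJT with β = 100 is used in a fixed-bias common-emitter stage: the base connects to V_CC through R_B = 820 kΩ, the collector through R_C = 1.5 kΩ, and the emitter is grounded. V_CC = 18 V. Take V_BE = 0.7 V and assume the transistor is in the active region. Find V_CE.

Base loop: V_CC = I_B·R_B + V_BE, so I_B = (18 − 0.7)/820 kΩ = 0.0211 mA.
In the active region I_C = β·I_B = 100 × 0.0211 = 2.11 mA.
Collector loop: V_CE = V_CC − I_C·R_C = 18 − 2.11×1.5 = 14.8 V.
Since V_CE = 14.8 V > V_CE(sat) ≈ 0.2 V, the transistor is in the active region as assumed.

V_CE ≈ 15 V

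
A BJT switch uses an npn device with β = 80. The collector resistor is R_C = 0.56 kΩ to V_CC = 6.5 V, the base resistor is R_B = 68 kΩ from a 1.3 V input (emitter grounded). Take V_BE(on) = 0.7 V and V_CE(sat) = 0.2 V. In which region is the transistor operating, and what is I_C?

active; I_C ≈ 0.71 mA

Assume active. Base-emitter loop: I_B = (V_BB − V_BE)/R_B = (1.3 − 0.7)/68 = 0.00882 mA.
I_C = β·I_B = 80×0.00882 = 0.706 mA.
V_CE = V_CC − I_C·R_C = 6.5 − 0.706×0.56 = 6.1 V > V_CE(sat), so the active-region assumption holds.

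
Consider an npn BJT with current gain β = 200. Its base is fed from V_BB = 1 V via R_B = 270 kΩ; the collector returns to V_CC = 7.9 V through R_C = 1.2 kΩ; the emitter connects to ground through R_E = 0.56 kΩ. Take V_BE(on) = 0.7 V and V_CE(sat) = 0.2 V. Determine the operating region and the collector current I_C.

Assume active. Base-emitter loop: I_B = (V_BB − V_BE)/(R_B + (β+1)R_E) = (1 − 0.7)/(270 + 201×0.56) = 0.000784 mA.
I_C = β·I_B = 200×0.000784 = 0.157 mA.
V_CE = V_CC − I_C·R_C − I_E·R_E = 7.9 − 0.157×1.2 − 0.158×0.56 = 7.62 V > V_CE(sat), so the active-region assumption holds.

active; I_C ≈ 0.16 mA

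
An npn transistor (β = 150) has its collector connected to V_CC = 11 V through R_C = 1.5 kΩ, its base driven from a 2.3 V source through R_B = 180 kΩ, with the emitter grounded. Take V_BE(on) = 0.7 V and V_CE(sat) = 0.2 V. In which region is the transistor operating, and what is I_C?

active; I_C ≈ 1.3 mA

Assume active. Base-emitter loop: I_B = (V_BB − V_BE)/R_B = (2.3 − 0.7)/180 = 0.00889 mA.
I_C = β·I_B = 150×0.00889 = 1.33 mA.
V_CE = V_CC − I_C·R_C = 11 − 1.33×1.5 = 9 V > V_CE(sat), so the active-region assumption holds.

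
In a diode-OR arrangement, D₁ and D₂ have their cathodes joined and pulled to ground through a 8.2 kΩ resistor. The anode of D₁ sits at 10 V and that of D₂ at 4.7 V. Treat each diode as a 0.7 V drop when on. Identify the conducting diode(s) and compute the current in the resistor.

Assume both conduct. Then node N would need to be at both 10−0.7 = 9.3 V and 4.7−0.7 = 4 V, which is impossible.
Assume only D₁ conducts: V_N = 10 − 0.7 = 9.3 V, so I_R = 9.3/8.2 = 1.13 mA.
Check D₂: its anode-to-cathode voltage is 4.7 − 9.3 = -4.6 V < 0.7 V, so it is off. The assumption is consistent.

Only D₁ conducts; I_R ≈ 1.1 mA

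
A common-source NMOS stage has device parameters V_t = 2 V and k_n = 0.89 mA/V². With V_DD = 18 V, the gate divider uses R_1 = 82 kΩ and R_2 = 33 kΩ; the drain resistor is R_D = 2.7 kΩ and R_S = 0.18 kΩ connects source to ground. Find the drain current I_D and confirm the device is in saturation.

V_G = V_DD·R_2/(R_1+R_2) = 18×33/115 = 5.17 V.
Assume saturation: I_D = (k_n/2)(V_GS − V_t)² with V_GS = V_G − I_D·R_S = 5.17 − 0.18·I_D.
Substituting gives 0.0144·I_D² − 1.51·I_D + 4.46 = 0, with roots I_D = 3.05 or 101 mA.
The root I_D = 101 mA gives V_GS = -13.1 V ≤ V_t, so take I_D = 3.05 mA.
Then V_GS = 4.62 V and V_DS = V_DD − I_D(R_D+R_S) = 18 − 3.05×2.88 = 9.22 V.
Saturation requires V_DS ≥ V_GS − V_t = 2.62 V; 9.22 ≥ 2.62 ✓.

I_D ≈ 3 mA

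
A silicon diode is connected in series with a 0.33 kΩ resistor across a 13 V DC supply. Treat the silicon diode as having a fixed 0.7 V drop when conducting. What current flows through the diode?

KVL around the loop: 13 = V_D + I·R = 0.7 + I × 0.33 kΩ.
So I = (13 − 0.7) / 0.33 kΩ = 12.3 / 0.33 = 37.3 mA.

I ≈ 37 mA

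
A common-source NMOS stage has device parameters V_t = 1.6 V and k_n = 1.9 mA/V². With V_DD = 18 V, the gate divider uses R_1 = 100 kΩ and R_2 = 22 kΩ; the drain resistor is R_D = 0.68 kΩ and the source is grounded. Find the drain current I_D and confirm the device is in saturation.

I_D ≈ 2.6 mA

V_G = V_DD·R_2/(R_1+R_2) = 18×22/122 = 3.25 V. With the source grounded, V_GS = V_G = 3.25 V.
Assume saturation: I_D = (k_n/2)(V_GS − V_t)² = (1.9/2)×(3.25 − 1.6)² = 0.95×1.65² = 2.57 mA.
V_DS = V_DD − I_D·R_D = 18 − 2.57×0.68 = 16.2 V.
Saturation requires V_DS ≥ V_GS − V_t = 1.65 V; 16.2 ≥ 1.65 ✓.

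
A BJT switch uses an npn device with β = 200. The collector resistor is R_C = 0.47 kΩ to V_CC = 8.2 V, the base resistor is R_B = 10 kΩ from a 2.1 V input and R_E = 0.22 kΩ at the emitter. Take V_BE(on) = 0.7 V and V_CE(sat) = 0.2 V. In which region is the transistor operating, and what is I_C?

active; I_C ≈ 5.2 mA

Assume active. Base-emitter loop: I_B = (V_BB − V_BE)/(R_B + (β+1)R_E) = (2.1 − 0.7)/(10 + 201×0.22) = 0.0258 mA.
I_C = β·I_B = 200×0.0258 = 5.16 mA.
V_CE = V_CC − I_C·R_C − I_E·R_E = 8.2 − 5.16×0.47 − 5.19×0.22 = 4.63 V > V_CE(sat), so the active-region assumption holds.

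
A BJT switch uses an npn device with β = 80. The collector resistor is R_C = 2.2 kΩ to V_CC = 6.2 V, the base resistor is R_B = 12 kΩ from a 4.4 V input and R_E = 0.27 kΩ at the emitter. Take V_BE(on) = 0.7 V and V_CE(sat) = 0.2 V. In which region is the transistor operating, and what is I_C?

Assume active: I_B = (4.4 − 0.7)/(12 + 81×0.27) = 0.109 mA, I_C = β·I_B = 8.74 mA.
Then V_CE = 6.2 − 8.74×2.2 − 8.85×0.27 = -15.4 V < 0.2 V — the active assumption fails.
Re-solve with V_CE = 0.2 V. KCL at the emitter: V_E/R_E = (V_BB−0.7−V_E)/R_B + (V_CC−0.2−V_E)/R_C, giving V_E = 0.716 V.
I_C = (V_CC − 0.2 − V_E)/R_C = (6 − 0.716)/2.2 = 2.4 mA.
Check: I_B = (3.7 − 0.716)/12 = 0.249 mA, and β·I_B = 19.9 mA > I_C, confirming saturation.

saturation; I_C ≈ 2.4 mA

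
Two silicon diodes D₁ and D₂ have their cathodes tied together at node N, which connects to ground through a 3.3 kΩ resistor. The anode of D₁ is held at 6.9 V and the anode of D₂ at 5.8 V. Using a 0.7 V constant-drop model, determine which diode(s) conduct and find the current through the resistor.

Assume both conduct. Then node N would need to be at both 6.9−0.7 = 6.2 V and 5.8−0.7 = 5.1 V, which is impossible.
Assume only D₁ conducts: V_N = 6.9 − 0.7 = 6.2 V, so I_R = 6.2/3.3 = 1.88 mA.
Check D₂: its anode-to-cathode voltage is 5.8 − 6.2 = -0.4 V < 0.7 V, so it is off. The assumption is consistent.

Only D₁ conducts; I_R ≈ 1.9 mA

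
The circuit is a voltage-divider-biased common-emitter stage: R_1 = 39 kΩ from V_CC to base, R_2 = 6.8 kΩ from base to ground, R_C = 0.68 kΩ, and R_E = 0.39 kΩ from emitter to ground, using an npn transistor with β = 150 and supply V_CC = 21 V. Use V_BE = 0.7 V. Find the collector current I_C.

I_C ≈ 5.6 mA

Thevenize the base divider: V_Th = V_CC·R_2/(R_1+R_2) = 21×6.8/45.8 = 3.12 V, R_Th = R_1‖R_2 = 5.79 kΩ.
Base-emitter loop: V_Th = I_B·R_Th + V_BE + (β+1)I_B·R_E, so I_B = (3.12 − 0.7) / (5.79 + 151×0.39) = 0.0374 mA.
I_C = β·I_B = 150×0.0374 = 5.61 mA, and I_E = (β+1)I_B = 5.64 mA.
V_CE = V_CC − I_C·R_C − I_E·R_E = 21 − 5.61×0.68 − 5.64×0.39 = 15 V.
V_CE = 15 V > 0.2 V confirms active-region operation.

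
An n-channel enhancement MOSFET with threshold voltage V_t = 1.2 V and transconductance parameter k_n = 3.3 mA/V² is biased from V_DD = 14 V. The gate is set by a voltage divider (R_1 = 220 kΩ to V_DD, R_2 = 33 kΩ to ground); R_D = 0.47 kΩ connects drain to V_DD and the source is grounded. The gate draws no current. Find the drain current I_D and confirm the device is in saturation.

I_D ≈ 0.65 mA

V_G = V_DD·R_2/(R_1+R_2) = 14×33/253 = 1.83 V. With the source grounded, V_GS = V_G = 1.83 V.
Assume saturation: I_D = (k_n/2)(V_GS − V_t)² = (3.3/2)×(1.83 − 1.2)² = 1.65×0.626² = 0.647 mA.
V_DS = V_DD − I_D·R_D = 14 − 0.647×0.47 = 13.7 V.
Saturation requires V_DS ≥ V_GS − V_t = 0.626 V; 13.7 ≥ 0.626 ✓.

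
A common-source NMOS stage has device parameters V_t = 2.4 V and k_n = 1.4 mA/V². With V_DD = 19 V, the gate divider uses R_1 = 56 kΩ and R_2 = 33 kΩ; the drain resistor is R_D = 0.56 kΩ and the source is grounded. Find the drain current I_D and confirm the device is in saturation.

I_D ≈ 15 mA

V_G = V_DD·R_2/(R_1+R_2) = 19×33/89 = 7.04 V. With the source grounded, V_GS = V_G = 7.04 V.
Assume saturation: I_D = (k_n/2)(V_GS − V_t)² = (1.4/2)×(7.04 − 2.4)² = 0.7×4.64² = 15.1 mA.
V_DS = V_DD − I_D·R_D = 19 − 15.1×0.56 = 10.5 V.
Saturation requires V_DS ≥ V_GS − V_t = 4.64 V; 10.5 ≥ 4.64 ✓.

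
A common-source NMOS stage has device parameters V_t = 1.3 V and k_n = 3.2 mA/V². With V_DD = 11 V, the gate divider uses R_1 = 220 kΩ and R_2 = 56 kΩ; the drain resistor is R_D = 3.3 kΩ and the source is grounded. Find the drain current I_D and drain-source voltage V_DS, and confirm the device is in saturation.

I_D ≈ 1.4 mA, V_DS ≈ 6.4 V

V_G = V_DD·R_2/(R_1+R_2) = 11×56/276 = 2.23 V. With the source grounded, V_GS = V_G = 2.23 V.
Assume saturation: I_D = (k_n/2)(V_GS − V_t)² = (3.2/2)×(2.23 − 1.3)² = 1.6×0.932² = 1.39 mA.
V_DS = V_DD − I_D·R_D = 11 − 1.39×3.3 = 6.41 V.
Saturation requires V_DS ≥ V_GS − V_t = 0.932 V; 6.41 ≥ 0.932 ✓.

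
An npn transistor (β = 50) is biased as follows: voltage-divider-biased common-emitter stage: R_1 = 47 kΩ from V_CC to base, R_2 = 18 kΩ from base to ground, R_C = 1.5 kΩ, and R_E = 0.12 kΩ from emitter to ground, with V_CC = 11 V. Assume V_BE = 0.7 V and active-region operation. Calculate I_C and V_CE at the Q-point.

I_C ≈ 6.1 mA, V_CE ≈ 1.1 V

Thevenize the base divider: V_Th = V_CC·R_2/(R_1+R_2) = 11×18/65 = 3.05 V, R_Th = R_1‖R_2 = 13 kΩ.
Base-emitter loop: V_Th = I_B·R_Th + V_BE + (β+1)I_B·R_E, so I_B = (3.05 − 0.7) / (13 + 51×0.12) = 0.123 mA.
I_C = β·I_B = 50×0.123 = 6.13 mA, and I_E = (β+1)I_B = 6.25 mA.
V_CE = V_CC − I_C·R_C − I_E·R_E = 11 − 6.13×1.5 − 6.25×0.12 = 1.05 V.
V_CE = 1.05 V > 0.2 V confirms active-region operation.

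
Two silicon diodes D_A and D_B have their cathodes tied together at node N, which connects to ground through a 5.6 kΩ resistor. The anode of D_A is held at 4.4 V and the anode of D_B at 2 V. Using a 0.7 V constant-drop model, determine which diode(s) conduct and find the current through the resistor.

Assume both conduct. Then node N would need to be at both 4.4−0.7 = 3.7 V and 2−0.7 = 1.3 V, which is impossible.
Assume only D_A conducts: V_N = 4.4 − 0.7 = 3.7 V, so I_R = 3.7/5.6 = 0.661 mA.
Check D_B: its anode-to-cathode voltage is 2 − 3.7 = -1.7 V < 0.7 V, so it is off. The assumption is consistent.

Only D_A conducts; I_R ≈ 0.66 mA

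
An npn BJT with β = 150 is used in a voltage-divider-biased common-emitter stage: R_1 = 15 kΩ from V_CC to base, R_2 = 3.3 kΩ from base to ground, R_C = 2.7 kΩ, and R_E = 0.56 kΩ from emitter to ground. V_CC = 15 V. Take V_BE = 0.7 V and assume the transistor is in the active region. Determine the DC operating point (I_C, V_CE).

I_C ≈ 3.4 mA, V_CE ≈ 3.8 V

Thevenize the base divider: V_Th = V_CC·R_2/(R_1+R_2) = 15×3.3/18.3 = 2.7 V, R_Th = R_1‖R_2 = 2.7 kΩ.
Base-emitter loop: V_Th = I_B·R_Th + V_BE + (β+1)I_B·R_E, so I_B = (2.7 − 0.7) / (2.7 + 151×0.56) = 0.023 mA.
I_C = β·I_B = 150×0.023 = 3.45 mA, and I_E = (β+1)I_B = 3.47 mA.
V_CE = V_CC − I_C·R_C − I_E·R_E = 15 − 3.45×2.7 − 3.47×0.56 = 3.75 V.
V_CE = 3.75 V > 0.2 V confirms active-region operation.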